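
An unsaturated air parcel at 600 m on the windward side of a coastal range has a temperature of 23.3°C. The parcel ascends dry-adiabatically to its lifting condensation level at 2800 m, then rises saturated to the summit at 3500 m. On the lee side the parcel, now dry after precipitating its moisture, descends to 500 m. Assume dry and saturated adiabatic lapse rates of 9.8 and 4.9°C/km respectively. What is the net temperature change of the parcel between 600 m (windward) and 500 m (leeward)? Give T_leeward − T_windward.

+4.41°C

600–2800 m, dry: Δz = 2.2 km ⇒ ΔT = -21.56°C; T = 1.74°C
2800–3500 m, saturated: Δz = 0.7 km ⇒ ΔT = -3.43°C; T = -1.69°C
3500–500 m, dry descent: Δz = 3 km ⇒ ΔT = +29.4°C; T = 27.71°C
Net change vs windward start: 27.71 − 23.3 = +4.41°C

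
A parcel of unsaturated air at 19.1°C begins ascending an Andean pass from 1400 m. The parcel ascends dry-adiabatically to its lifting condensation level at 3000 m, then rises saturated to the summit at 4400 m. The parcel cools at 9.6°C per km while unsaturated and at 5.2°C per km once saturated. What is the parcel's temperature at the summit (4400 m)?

-3.54°C

1400–3000 m, dry: Δz = 1.6 km ⇒ ΔT = -15.36°C; T = 3.74°C
3000–4400 m, saturated: Δz = 1.4 km ⇒ ΔT = -7.28°C; T = -3.54°C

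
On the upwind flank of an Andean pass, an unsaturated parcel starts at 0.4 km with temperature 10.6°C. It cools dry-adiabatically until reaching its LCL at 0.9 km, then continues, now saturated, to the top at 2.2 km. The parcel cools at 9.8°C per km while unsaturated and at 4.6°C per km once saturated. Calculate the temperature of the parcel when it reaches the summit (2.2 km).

-0.28°C

400–900 m, dry: Δz = 0.5 km ⇒ ΔT = -4.9°C; T = 5.7°C
900–2200 m, saturated: Δz = 1.3 km ⇒ ΔT = -5.98°C; T = -0.28°C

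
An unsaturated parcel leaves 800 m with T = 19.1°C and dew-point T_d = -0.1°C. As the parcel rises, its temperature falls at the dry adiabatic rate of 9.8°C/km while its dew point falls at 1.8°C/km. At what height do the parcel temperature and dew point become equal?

3200 m

T and T_d converge at 9.8 − 1.8 = 8°C per km
Height above start = (19.1 − (-0.1)) / 8 = 2.4 km
LCL altitude = 800 m + 2400 m = 3200 m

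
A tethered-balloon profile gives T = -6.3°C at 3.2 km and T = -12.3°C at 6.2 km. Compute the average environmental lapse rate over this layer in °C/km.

2°C/km

Γ = −ΔT/Δz = (-6.3 − (-12.3)) / (6200 − 3200) m
  = 6°C / 3 km = 2°C/km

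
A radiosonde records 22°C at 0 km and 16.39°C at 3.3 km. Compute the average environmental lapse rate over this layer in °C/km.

1.7°C/km

Γ = −ΔT/Δz = (22 − 16.39) / (3300 − 0) m
  = 5.61°C / 3.3 km = 1.7°C/km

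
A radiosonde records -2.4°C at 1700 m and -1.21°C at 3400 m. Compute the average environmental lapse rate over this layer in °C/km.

Γ = −ΔT/Δz = (-2.4 − (-1.21)) / (3400 − 1700) m
  = -1.19°C / 1.7 km = -0.7°C/km

-0.7°C/km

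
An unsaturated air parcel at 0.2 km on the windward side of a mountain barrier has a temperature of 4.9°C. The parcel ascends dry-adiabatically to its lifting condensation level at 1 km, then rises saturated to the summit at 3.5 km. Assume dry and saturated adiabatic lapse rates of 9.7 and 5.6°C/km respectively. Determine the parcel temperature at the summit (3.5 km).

-16.86°C

From 200 m to 1000 m (dry): cools by 9.7 × 0.8 = 7.76°C, giving -2.86°C.
From 1000 m to 3500 m (saturated): cools by 5.6 × 2.5 = 14°C, giving -16.86°C.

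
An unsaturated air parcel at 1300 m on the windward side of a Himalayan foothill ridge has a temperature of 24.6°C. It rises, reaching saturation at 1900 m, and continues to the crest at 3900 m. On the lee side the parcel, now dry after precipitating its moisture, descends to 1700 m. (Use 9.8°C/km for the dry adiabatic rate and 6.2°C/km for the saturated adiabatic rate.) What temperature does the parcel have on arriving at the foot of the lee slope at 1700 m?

From 1300 m to 1900 m (dry): cools by 9.8 × 0.6 = 5.88°C, giving 18.72°C.
From 1900 m to 3900 m (saturated): cools by 6.2 × 2 = 12.4°C, giving 6.32°C.
From 3900 m to 1700 m (dry descent): warms by 9.8 × 2.2 = 21.56°C, giving 27.88°C.

27.88°C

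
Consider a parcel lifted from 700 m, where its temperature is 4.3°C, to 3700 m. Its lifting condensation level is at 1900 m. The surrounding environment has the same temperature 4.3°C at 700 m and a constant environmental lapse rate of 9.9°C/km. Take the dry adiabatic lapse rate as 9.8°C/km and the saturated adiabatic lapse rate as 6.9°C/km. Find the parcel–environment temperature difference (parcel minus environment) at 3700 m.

Parcel:
  700–1900 m, dry: Δz = 1.2 km ⇒ ΔT = -11.76°C; T = -7.46°C
  1900–3700 m, saturated: Δz = 1.8 km ⇒ ΔT = -12.42°C; T = -19.88°C
Environment:
  700–3700 m, environment: Δz = 3 km ⇒ ΔT = -29.7°C; T = -25.4°C
T_parcel − T_env = -19.88 − (-25.4) = +5.52°C

+5.52°C (parcel warmer than environment)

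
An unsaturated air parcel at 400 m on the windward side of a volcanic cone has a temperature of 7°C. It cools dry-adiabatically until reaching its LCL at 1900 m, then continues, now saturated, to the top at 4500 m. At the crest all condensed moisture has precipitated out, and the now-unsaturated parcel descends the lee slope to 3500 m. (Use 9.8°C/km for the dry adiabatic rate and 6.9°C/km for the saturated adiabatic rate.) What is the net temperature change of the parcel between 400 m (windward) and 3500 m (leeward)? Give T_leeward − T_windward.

400–1900 m, dry: Δz = 1.5 km ⇒ ΔT = -14.7°C; T = -7.7°C
1900–4500 m, saturated: Δz = 2.6 km ⇒ ΔT = -17.94°C; T = -25.64°C
4500–3500 m, dry descent: Δz = 1 km ⇒ ΔT = +9.8°C; T = -15.84°C
Net change vs windward start: -15.84 − 7 = -22.84°C

-22.84°C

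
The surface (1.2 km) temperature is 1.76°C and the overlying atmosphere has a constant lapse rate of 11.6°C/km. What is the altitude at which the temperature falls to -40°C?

4.8 km

Height above start = (1.76 − (-40)) / 11.6 = 3.6 km
Altitude = 1200 m + 3600 m = 4800 m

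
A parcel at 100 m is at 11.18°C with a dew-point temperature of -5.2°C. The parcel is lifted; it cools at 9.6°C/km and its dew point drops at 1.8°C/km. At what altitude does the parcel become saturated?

2200 m

T and T_d converge at 9.6 − 1.8 = 7.8°C per km
Height above start = (11.18 − (-5.2)) / 7.8 = 2.1 km
LCL altitude = 100 m + 2100 m = 2200 m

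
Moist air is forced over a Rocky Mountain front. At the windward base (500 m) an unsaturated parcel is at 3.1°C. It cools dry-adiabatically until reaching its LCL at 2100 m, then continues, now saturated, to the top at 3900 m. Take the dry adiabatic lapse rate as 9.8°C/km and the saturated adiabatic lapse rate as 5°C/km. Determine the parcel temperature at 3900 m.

500 → 2100 m (dry, 9.8°C/km): ΔT = -9.8 × 1.6 = -15.68°C → T = -12.58°C
2100 → 3900 m (saturated, 5°C/km): ΔT = -5 × 1.8 = -9°C → T = -21.58°C

-21.58°C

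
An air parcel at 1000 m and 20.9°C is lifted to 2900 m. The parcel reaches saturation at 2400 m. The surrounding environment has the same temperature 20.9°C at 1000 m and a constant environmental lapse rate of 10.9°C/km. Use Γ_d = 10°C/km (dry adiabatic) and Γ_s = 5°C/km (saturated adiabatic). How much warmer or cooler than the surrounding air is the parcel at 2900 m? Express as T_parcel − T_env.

Parcel:
  Dry to 2400 m: -10 × 1.4 km = -14°C, so T = 6.9°C.
  Saturated to 2900 m: -5 × 0.5 km = -2.5°C, so T = 4.4°C.
Environment:
  Environment to 2900 m: -10.9 × 1.9 km = -20.71°C, so T = 0.19°C.
T_parcel − T_env = 4.4 − 0.19 = +4.21°C

+4.21°C (parcel warmer than environment)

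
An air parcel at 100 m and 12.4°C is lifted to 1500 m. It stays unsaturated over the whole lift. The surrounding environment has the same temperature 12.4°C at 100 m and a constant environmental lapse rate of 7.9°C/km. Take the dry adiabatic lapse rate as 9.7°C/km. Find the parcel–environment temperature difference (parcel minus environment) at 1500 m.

-2.52°C (parcel cooler than environment)

Parcel:
  100–1500 m, dry: Δz = 1.4 km ⇒ ΔT = -13.58°C; T = -1.18°C
Environment:
  100–1500 m, environment: Δz = 1.4 km ⇒ ΔT = -11.06°C; T = 1.34°C
T_parcel − T_env = -1.18 − 1.34 = -2.52°C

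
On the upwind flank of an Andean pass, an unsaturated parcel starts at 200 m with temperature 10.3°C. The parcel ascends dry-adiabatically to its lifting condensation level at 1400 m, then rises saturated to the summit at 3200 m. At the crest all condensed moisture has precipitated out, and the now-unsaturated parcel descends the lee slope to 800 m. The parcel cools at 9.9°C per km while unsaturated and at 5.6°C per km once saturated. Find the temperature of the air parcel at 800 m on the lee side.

12.1°C

Dry to 1400 m: -9.9 × 1.2 km = -11.88°C, so T = -1.58°C.
Saturated to 3200 m: -5.6 × 1.8 km = -10.08°C, so T = -11.66°C.
Dry descent to 800 m: +9.9 × 2.4 km = +23.76°C, so T = 12.1°C.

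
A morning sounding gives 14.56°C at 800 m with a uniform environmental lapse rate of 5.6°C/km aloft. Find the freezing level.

3400 m

Height above start = (14.56 − 0) / 5.6 = 2.6 km
Altitude = 800 m + 2600 m = 3400 m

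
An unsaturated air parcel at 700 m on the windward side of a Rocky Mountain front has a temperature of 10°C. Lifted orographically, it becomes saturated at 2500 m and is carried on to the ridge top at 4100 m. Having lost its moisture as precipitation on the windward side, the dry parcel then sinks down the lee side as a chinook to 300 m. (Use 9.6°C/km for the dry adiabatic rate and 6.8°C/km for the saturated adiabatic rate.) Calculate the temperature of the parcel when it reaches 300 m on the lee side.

18.32°C

700–2500 m, dry: Δz = 1.8 km ⇒ ΔT = -17.28°C; T = -7.28°C
2500–4100 m, saturated: Δz = 1.6 km ⇒ ΔT = -10.88°C; T = -18.16°C
4100–300 m, dry descent: Δz = 3.8 km ⇒ ΔT = +36.48°C; T = 18.32°C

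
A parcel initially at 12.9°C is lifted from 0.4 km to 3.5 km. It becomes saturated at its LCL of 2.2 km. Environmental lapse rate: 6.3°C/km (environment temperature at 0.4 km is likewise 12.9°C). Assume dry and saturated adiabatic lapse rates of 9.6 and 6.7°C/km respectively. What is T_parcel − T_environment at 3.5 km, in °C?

-6.46°C (parcel cooler than environment)

Parcel:
  Dry to 2200 m: -9.6 × 1.8 km = -17.28°C, so T = -4.38°C.
  Saturated to 3500 m: -6.7 × 1.3 km = -8.71°C, so T = -13.09°C.
Environment:
  Environment to 3500 m: -6.3 × 3.1 km = -19.53°C, so T = -6.63°C.
T_parcel − T_env = -13.09 − (-6.63) = -6.46°C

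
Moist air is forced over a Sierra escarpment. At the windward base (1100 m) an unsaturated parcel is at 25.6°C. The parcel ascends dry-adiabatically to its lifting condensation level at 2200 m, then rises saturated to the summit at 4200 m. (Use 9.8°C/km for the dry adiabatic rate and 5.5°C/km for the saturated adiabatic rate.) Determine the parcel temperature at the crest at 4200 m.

3.82°C

1100 → 2200 m (dry, 9.8°C/km): ΔT = -9.8 × 1.1 = -10.78°C → T = 14.82°C
2200 → 4200 m (saturated, 5.5°C/km): ΔT = -5.5 × 2 = -11°C → T = 3.82°C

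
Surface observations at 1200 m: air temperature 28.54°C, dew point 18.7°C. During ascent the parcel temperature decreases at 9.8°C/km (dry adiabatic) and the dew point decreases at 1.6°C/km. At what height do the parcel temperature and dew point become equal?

2400 m

T and T_d converge at 9.8 − 1.6 = 8.2°C per km
Height above start = (28.54 − 18.7) / 8.2 = 1.2 km
LCL altitude = 1200 m + 1200 m = 2400 m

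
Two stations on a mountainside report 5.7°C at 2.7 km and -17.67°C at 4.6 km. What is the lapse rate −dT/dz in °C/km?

12.3°C/km

Γ = −ΔT/Δz = (5.7 − (-17.67)) / (4600 − 2700) m
  = 23.37°C / 1.9 km = 12.3°C/km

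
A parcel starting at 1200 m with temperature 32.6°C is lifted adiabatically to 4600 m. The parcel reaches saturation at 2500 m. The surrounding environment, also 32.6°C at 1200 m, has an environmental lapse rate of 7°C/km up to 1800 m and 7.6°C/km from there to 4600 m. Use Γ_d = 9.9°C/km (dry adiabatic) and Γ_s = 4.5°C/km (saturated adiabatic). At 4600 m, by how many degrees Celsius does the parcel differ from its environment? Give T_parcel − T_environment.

Parcel:
  Dry to 2500 m: -9.9 × 1.3 km = -12.87°C, so T = 19.73°C.
  Saturated to 4600 m: -4.5 × 2.1 km = -9.45°C, so T = 10.28°C.
Environment:
  Environment, lower layer to 1800 m: -7 × 0.6 km = -4.2°C, so T = 28.4°C.
  Environment, upper layer to 4600 m: -7.6 × 2.8 km = -21.28°C, so T = 7.12°C.
T_parcel − T_env = 10.28 − 7.12 = +3.16°C

+3.16°C (parcel warmer than environment)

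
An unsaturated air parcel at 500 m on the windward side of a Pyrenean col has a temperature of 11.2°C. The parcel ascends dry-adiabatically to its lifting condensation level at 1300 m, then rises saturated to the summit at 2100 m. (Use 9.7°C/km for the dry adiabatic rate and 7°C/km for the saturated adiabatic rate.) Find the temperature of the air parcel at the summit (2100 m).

500–1300 m, dry: Δz = 0.8 km ⇒ ΔT = -7.76°C; T = 3.44°C
1300–2100 m, saturated: Δz = 0.8 km ⇒ ΔT = -5.6°C; T = -2.16°C

-2.16°C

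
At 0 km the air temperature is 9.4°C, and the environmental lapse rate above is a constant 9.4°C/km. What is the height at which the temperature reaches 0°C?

1 km

Height above start = (9.4 − 0) / 9.4 = 1 km
Altitude = 0 m + 1000 m = 1000 m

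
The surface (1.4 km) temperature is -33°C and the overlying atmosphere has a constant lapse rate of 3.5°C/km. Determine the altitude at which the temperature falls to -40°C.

Height above start = (-33 − (-40)) / 3.5 = 2 km
Altitude = 1400 m + 2000 m = 3400 m

3.4 km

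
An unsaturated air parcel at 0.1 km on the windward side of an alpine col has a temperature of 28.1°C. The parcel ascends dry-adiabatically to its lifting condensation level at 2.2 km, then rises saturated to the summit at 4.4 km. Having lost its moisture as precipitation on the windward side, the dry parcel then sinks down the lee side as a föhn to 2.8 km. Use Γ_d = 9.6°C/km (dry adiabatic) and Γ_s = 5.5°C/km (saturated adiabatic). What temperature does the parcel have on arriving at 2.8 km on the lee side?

11.2°C

Dry to 2200 m: -9.6 × 2.1 km = -20.16°C, so T = 7.94°C.
Saturated to 4400 m: -5.5 × 2.2 km = -12.1°C, so T = -4.16°C.
Dry descent to 2800 m: +9.6 × 1.6 km = +15.36°C, so T = 11.2°C.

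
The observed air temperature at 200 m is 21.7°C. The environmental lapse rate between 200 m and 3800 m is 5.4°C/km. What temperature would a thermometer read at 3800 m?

From 200 m to 3800 m (environmental): cools by 5.4 × 3.6 = 19.44°C, giving 2.26°C.

2.26°C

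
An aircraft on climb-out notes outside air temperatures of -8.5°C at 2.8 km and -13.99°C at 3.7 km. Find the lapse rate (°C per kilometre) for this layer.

Γ = −ΔT/Δz = (-8.5 − (-13.99)) / (3700 − 2800) m
  = 5.49°C / 0.9 km = 6.1°C/km

6.1°C/km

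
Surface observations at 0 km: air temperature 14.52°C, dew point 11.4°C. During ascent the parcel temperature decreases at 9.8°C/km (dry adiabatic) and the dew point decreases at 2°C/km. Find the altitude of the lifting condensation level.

T and T_d converge at 9.8 − 2 = 7.8°C per km
Height above start = (14.52 − 11.4) / 7.8 = 0.4 km
LCL altitude = 0 m + 400 m = 400 m

0.4 km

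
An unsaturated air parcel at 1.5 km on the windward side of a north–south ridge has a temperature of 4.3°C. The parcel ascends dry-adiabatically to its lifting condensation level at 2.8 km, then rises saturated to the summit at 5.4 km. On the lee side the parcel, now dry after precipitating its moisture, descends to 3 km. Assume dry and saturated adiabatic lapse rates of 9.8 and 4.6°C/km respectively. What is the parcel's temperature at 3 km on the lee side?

3.12°C

From 1500 m to 2800 m (dry): cools by 9.8 × 1.3 = 12.74°C, giving -8.44°C.
From 2800 m to 5400 m (saturated): cools by 4.6 × 2.6 = 11.96°C, giving -20.4°C.
From 5400 m to 3000 m (dry descent): warms by 9.8 × 2.4 = 23.52°C, giving 3.12°C.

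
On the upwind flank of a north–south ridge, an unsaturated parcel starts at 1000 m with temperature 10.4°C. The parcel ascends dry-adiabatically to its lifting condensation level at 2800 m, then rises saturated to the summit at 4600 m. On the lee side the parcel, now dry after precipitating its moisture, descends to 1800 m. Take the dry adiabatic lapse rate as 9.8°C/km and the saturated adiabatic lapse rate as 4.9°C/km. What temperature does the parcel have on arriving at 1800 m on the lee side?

11.38°C

Dry to 2800 m: -9.8 × 1.8 km = -17.64°C, so T = -7.24°C.
Saturated to 4600 m: -4.9 × 1.8 km = -8.82°C, so T = -16.06°C.
Dry descent to 1800 m: +9.8 × 2.8 km = +27.44°C, so T = 11.38°C.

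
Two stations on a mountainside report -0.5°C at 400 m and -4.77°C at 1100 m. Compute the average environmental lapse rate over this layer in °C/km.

Γ = −ΔT/Δz = (-0.5 − (-4.77)) / (1100 − 400) m
  = 4.27°C / 0.7 km = 6.1°C/km

6.1°C/km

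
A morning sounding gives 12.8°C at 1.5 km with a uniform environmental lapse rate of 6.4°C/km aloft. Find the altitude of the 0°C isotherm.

3.5 km

Height above start = (12.8 − 0) / 6.4 = 2 km
Altitude = 1500 m + 2000 m = 3500 m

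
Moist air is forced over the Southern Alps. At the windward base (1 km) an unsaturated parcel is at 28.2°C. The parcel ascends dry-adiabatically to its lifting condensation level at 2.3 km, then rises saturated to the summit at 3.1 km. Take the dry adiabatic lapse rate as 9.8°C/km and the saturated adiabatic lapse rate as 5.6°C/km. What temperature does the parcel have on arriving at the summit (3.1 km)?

1000–2300 m, dry: Δz = 1.3 km ⇒ ΔT = -12.74°C; T = 15.46°C
2300–3100 m, saturated: Δz = 0.8 km ⇒ ΔT = -4.48°C; T = 10.98°C

10.98°C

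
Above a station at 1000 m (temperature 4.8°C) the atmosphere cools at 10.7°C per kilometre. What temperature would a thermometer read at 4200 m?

Environmental to 4200 m: -10.7 × 3.2 km = -34.24°C, so T = -29.44°C.

-29.44°C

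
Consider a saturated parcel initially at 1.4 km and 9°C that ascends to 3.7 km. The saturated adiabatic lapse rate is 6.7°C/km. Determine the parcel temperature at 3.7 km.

1400–3700 m, saturated adiabatic: Δz = 2.3 km ⇒ ΔT = -15.41°C; T = -6.41°C

-6.41°C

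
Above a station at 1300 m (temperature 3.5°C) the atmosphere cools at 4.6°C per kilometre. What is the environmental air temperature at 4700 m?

1300–4700 m, environmental: Δz = 3.4 km ⇒ ΔT = -15.64°C; T = -12.14°C

-12.14°C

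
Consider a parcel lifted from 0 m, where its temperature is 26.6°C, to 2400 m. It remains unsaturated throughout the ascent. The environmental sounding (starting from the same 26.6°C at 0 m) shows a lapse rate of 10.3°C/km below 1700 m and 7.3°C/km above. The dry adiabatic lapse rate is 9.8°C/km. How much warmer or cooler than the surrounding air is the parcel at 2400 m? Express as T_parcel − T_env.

-0.9°C (parcel cooler than environment)

Parcel:
  Dry to 2400 m: -9.8 × 2.4 km = -23.52°C, so T = 3.08°C.
Environment:
  Environment, lower layer to 1700 m: -10.3 × 1.7 km = -17.51°C, so T = 9.09°C.
  Environment, upper layer to 2400 m: -7.3 × 0.7 km = -5.11°C, so T = 3.98°C.
T_parcel − T_env = 3.08 − 3.98 = -0.9°C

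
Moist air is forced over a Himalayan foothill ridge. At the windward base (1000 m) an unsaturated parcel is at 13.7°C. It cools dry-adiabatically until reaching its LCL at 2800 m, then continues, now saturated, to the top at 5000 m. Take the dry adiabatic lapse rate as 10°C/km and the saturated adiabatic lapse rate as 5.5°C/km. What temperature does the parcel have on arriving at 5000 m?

-16.4°C

Dry to 2800 m: -10 × 1.8 km = -18°C, so T = -4.3°C.
Saturated to 5000 m: -5.5 × 2.2 km = -12.1°C, so T = -16.4°C.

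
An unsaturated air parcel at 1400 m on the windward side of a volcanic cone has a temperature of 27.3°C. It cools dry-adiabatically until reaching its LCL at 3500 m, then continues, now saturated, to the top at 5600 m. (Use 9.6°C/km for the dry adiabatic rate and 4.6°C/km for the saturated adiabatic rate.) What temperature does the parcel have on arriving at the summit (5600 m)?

-2.52°C

1400 → 3500 m (dry, 9.6°C/km): ΔT = -9.6 × 2.1 = -20.16°C → T = 7.14°C
3500 → 5600 m (saturated, 4.6°C/km): ΔT = -4.6 × 2.1 = -9.66°C → T = -2.52°C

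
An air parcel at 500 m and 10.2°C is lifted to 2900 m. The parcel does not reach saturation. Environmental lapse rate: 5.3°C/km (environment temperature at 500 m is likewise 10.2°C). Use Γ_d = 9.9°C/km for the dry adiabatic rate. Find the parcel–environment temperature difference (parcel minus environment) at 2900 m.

Parcel:
  500–2900 m, dry: Δz = 2.4 km ⇒ ΔT = -23.76°C; T = -13.56°C
Environment:
  500–2900 m, environment: Δz = 2.4 km ⇒ ΔT = -12.72°C; T = -2.52°C
T_parcel − T_env = -13.56 − (-2.52) = -11.04°C

-11.04°C (parcel cooler than environment)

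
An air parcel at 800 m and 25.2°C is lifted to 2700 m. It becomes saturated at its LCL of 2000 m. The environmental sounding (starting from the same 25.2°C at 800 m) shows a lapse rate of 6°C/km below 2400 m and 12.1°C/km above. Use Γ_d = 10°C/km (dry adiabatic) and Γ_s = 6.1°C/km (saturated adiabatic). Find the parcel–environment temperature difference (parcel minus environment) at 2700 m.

-3.04°C (parcel cooler than environment)

Parcel:
  800–2000 m, dry: Δz = 1.2 km ⇒ ΔT = -12°C; T = 13.2°C
  2000–2700 m, saturated: Δz = 0.7 km ⇒ ΔT = -4.27°C; T = 8.93°C
Environment:
  800–2400 m, environment, lower layer: Δz = 1.6 km ⇒ ΔT = -9.6°C; T = 15.6°C
  2400–2700 m, environment, upper layer: Δz = 0.3 km ⇒ ΔT = -3.63°C; T = 11.97°C
T_parcel − T_env = 8.93 − 11.97 = -3.04°C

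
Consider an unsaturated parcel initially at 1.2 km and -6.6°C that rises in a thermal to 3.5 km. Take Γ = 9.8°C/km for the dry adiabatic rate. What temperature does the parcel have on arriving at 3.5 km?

From 1200 m to 3500 m (dry adiabatic): cools by 9.8 × 2.3 = 22.54°C, giving -29.14°C.

-29.14°C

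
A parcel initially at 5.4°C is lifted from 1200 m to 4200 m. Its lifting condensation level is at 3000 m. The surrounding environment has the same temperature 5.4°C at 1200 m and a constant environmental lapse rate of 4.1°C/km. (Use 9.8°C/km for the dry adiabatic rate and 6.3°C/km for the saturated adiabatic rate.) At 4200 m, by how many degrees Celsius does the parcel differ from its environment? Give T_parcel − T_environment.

-12.9°C (parcel cooler than environment)

Parcel:
  From 1200 m to 3000 m (dry): cools by 9.8 × 1.8 = 17.64°C, giving -12.24°C.
  From 3000 m to 4200 m (saturated): cools by 6.3 × 1.2 = 7.56°C, giving -19.8°C.
Environment:
  From 1200 m to 4200 m (environment): cools by 4.1 × 3 = 12.3°C, giving -6.9°C.
T_parcel − T_env = -19.8 − (-6.9) = -12.9°C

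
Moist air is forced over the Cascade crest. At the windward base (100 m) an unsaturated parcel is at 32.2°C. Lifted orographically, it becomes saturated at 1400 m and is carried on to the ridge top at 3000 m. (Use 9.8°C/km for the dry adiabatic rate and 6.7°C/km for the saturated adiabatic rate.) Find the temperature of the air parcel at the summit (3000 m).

8.74°C

100 → 1400 m (dry, 9.8°C/km): ΔT = -9.8 × 1.3 = -12.74°C → T = 19.46°C
1400 → 3000 m (saturated, 6.7°C/km): ΔT = -6.7 × 1.6 = -10.72°C → T = 8.74°C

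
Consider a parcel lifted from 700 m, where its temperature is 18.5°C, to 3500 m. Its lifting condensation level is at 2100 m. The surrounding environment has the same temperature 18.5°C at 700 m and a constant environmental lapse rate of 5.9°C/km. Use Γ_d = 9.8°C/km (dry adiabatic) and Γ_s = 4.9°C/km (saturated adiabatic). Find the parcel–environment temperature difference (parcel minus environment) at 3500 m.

-4.06°C (parcel cooler than environment)

Parcel:
  700 → 2100 m (dry, 9.8°C/km): ΔT = -9.8 × 1.4 = -13.72°C → T = 4.78°C
  2100 → 3500 m (saturated, 4.9°C/km): ΔT = -4.9 × 1.4 = -6.86°C → T = -2.08°C
Environment:
  700 → 3500 m (environment, 5.9°C/km): ΔT = -5.9 × 2.8 = -16.52°C → T = 1.98°C
T_parcel − T_env = -2.08 − 1.98 = -4.06°C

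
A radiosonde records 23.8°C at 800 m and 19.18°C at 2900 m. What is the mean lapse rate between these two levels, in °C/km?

2.2°C/km

Γ = −ΔT/Δz = (23.8 − 19.18) / (2900 − 800) m
  = 4.62°C / 2.1 km = 2.2°C/km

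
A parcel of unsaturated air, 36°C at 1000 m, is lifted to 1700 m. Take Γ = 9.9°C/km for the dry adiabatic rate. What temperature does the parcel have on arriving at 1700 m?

29.07°C

From 1000 m to 1700 m (dry adiabatic): cools by 9.9 × 0.7 = 6.93°C, giving 29.07°C.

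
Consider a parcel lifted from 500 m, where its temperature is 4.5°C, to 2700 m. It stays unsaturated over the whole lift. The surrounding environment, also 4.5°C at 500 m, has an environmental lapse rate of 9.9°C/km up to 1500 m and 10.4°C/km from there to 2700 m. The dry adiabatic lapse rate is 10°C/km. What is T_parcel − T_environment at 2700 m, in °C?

Parcel:
  500 → 2700 m (dry, 10°C/km): ΔT = -10 × 2.2 = -22°C → T = -17.5°C
Environment:
  500 → 1500 m (environment, lower layer, 9.9°C/km): ΔT = -9.9 × 1 = -9.9°C → T = -5.4°C
  1500 → 2700 m (environment, upper layer, 10.4°C/km): ΔT = -10.4 × 1.2 = -12.48°C → T = -17.88°C
T_parcel − T_env = -17.5 − (-17.88) = +0.38°C

+0.38°C (parcel warmer than environment)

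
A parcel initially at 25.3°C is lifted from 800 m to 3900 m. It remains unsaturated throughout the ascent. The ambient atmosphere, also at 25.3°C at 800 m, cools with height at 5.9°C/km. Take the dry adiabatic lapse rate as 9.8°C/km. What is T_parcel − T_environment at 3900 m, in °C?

Parcel:
  800 → 3900 m (dry, 9.8°C/km): ΔT = -9.8 × 3.1 = -30.38°C → T = -5.08°C
Environment:
  800 → 3900 m (environment, 5.9°C/km): ΔT = -5.9 × 3.1 = -18.29°C → T = 7.01°C
T_parcel − T_env = -5.08 − 7.01 = -12.09°C

-12.09°C (parcel cooler than environment)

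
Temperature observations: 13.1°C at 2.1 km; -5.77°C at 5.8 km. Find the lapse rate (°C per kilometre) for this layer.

5.1°C/km

Γ = −ΔT/Δz = (13.1 − (-5.77)) / (5800 − 2100) m
  = 18.87°C / 3.7 km = 5.1°C/km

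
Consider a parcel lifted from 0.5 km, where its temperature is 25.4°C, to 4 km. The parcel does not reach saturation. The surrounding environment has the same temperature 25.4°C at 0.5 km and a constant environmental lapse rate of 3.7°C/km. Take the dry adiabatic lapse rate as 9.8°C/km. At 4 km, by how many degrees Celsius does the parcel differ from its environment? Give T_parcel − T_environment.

Parcel:
  Dry to 4000 m: -9.8 × 3.5 km = -34.3°C, so T = -8.9°C.
Environment:
  Environment to 4000 m: -3.7 × 3.5 km = -12.95°C, so T = 12.45°C.
T_parcel − T_env = -8.9 − 12.45 = -21.35°C

-21.35°C (parcel cooler than environment)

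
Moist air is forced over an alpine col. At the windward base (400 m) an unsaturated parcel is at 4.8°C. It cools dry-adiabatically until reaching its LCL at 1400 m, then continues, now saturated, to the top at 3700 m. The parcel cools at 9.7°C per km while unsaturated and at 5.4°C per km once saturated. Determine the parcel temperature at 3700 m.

-17.32°C

400 → 1400 m (dry, 9.7°C/km): ΔT = -9.7 × 1 = -9.7°C → T = -4.9°C
1400 → 3700 m (saturated, 5.4°C/km): ΔT = -5.4 × 2.3 = -12.42°C → T = -17.32°C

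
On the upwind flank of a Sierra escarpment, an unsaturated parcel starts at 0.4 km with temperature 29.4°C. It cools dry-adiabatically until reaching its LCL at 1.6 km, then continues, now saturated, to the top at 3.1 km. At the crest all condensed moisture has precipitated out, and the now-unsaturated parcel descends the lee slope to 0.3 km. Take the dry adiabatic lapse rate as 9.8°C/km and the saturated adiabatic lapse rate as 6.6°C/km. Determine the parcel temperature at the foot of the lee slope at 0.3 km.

35.18°C

400 → 1600 m (dry, 9.8°C/km): ΔT = -9.8 × 1.2 = -11.76°C → T = 17.64°C
1600 → 3100 m (saturated, 6.6°C/km): ΔT = -6.6 × 1.5 = -9.9°C → T = 7.74°C
3100 → 300 m (dry descent, 9.8°C/km): ΔT = +9.8 × 2.8 = +27.44°C → T = 35.18°C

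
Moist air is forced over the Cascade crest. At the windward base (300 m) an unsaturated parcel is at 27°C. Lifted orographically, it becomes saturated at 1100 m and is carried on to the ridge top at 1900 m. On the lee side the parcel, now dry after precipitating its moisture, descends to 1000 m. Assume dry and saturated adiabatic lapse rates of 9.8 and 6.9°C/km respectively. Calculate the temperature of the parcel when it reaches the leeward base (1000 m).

22.46°C

300–1100 m, dry: Δz = 0.8 km ⇒ ΔT = -7.84°C; T = 19.16°C
1100–1900 m, saturated: Δz = 0.8 km ⇒ ΔT = -5.52°C; T = 13.64°C
1900–1000 m, dry descent: Δz = 0.9 km ⇒ ΔT = +8.82°C; T = 22.46°C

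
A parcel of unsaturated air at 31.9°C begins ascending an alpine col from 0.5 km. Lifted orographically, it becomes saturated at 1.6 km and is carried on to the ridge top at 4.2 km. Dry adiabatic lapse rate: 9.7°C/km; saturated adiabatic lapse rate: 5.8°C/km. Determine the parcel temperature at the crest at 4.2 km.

6.15°C

From 500 m to 1600 m (dry): cools by 9.7 × 1.1 = 10.67°C, giving 21.23°C.
From 1600 m to 4200 m (saturated): cools by 5.8 × 2.6 = 15.08°C, giving 6.15°C.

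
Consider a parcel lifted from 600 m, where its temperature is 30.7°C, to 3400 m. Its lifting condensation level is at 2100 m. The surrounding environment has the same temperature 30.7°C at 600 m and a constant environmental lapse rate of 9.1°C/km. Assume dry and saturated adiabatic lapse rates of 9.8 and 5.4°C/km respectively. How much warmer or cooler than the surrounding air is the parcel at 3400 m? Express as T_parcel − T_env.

Parcel:
  From 600 m to 2100 m (dry): cools by 9.8 × 1.5 = 14.7°C, giving 16°C.
  From 2100 m to 3400 m (saturated): cools by 5.4 × 1.3 = 7.02°C, giving 8.98°C.
Environment:
  From 600 m to 3400 m (environment): cools by 9.1 × 2.8 = 25.48°C, giving 5.22°C.
T_parcel − T_env = 8.98 − 5.22 = +3.76°C

+3.76°C (parcel warmer than environment)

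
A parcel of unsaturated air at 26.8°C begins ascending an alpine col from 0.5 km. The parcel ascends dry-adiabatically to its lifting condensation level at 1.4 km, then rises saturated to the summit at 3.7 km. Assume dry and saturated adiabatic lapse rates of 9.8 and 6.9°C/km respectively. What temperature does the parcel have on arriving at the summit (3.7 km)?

From 500 m to 1400 m (dry): cools by 9.8 × 0.9 = 8.82°C, giving 17.98°C.
From 1400 m to 3700 m (saturated): cools by 6.9 × 2.3 = 15.87°C, giving 2.11°C.

2.11°C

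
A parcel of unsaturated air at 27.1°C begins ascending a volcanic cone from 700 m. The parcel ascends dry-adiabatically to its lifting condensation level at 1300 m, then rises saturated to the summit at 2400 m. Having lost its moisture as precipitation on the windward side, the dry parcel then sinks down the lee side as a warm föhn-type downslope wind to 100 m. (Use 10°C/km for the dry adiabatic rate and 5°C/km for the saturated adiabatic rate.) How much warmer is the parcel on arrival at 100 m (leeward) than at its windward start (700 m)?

700–1300 m, dry: Δz = 0.6 km ⇒ ΔT = -6°C; T = 21.1°C
1300–2400 m, saturated: Δz = 1.1 km ⇒ ΔT = -5.5°C; T = 15.6°C
2400–100 m, dry descent: Δz = 2.3 km ⇒ ΔT = +23°C; T = 38.6°C
Net change vs windward start: 38.6 − 27.1 = +11.5°C

+11.5°C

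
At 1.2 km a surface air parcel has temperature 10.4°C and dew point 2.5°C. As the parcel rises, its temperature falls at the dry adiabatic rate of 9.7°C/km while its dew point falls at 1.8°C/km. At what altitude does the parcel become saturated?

T and T_d converge at 9.7 − 1.8 = 7.9°C per km
Height above start = (10.4 − 2.5) / 7.9 = 1 km
LCL altitude = 1200 m + 1000 m = 2200 m

2.2 km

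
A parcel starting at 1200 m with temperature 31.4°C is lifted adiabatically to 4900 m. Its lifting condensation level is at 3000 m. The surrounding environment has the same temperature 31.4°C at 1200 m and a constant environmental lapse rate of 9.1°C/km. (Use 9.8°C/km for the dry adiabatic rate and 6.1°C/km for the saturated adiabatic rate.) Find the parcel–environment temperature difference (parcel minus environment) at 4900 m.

+4.44°C (parcel warmer than environment)

Parcel:
  1200–3000 m, dry: Δz = 1.8 km ⇒ ΔT = -17.64°C; T = 13.76°C
  3000–4900 m, saturated: Δz = 1.9 km ⇒ ΔT = -11.59°C; T = 2.17°C
Environment:
  1200–4900 m, environment: Δz = 3.7 km ⇒ ΔT = -33.67°C; T = -2.27°C
T_parcel − T_env = 2.17 − (-2.27) = +4.44°C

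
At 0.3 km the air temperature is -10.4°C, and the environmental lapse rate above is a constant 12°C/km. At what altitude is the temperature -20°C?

Height above start = (-10.4 − (-20)) / 12 = 0.8 km
Altitude = 300 m + 800 m = 1100 m

1.1 km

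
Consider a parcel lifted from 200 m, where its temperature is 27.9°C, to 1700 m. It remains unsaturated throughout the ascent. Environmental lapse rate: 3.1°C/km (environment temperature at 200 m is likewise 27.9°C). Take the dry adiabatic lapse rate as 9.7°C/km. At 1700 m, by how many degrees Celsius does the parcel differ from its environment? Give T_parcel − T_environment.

-9.9°C (parcel cooler than environment)

Parcel:
  200–1700 m, dry: Δz = 1.5 km ⇒ ΔT = -14.55°C; T = 13.35°C
Environment:
  200–1700 m, environment: Δz = 1.5 km ⇒ ΔT = -4.65°C; T = 23.25°C
T_parcel − T_env = 13.35 − 23.25 = -9.9°C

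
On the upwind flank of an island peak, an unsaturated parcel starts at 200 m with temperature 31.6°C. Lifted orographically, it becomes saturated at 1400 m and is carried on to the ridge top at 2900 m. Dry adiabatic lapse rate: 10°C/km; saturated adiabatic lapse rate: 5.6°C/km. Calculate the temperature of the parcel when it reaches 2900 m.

11.2°C

Dry to 1400 m: -10 × 1.2 km = -12°C, so T = 19.6°C.
Saturated to 2900 m: -5.6 × 1.5 km = -8.4°C, so T = 11.2°C.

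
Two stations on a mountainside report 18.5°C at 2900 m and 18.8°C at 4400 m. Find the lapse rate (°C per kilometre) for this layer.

-0.2°C/km

Γ = −ΔT/Δz = (18.5 − 18.8) / (4400 − 2900) m
  = -0.3°C / 1.5 km = -0.2°C/km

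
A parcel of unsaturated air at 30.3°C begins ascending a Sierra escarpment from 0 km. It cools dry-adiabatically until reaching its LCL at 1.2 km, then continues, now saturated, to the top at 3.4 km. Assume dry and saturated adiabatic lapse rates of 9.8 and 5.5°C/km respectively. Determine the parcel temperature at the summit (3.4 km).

0 → 1200 m (dry, 9.8°C/km): ΔT = -9.8 × 1.2 = -11.76°C → T = 18.54°C
1200 → 3400 m (saturated, 5.5°C/km): ΔT = -5.5 × 2.2 = -12.1°C → T = 6.44°C

6.44°C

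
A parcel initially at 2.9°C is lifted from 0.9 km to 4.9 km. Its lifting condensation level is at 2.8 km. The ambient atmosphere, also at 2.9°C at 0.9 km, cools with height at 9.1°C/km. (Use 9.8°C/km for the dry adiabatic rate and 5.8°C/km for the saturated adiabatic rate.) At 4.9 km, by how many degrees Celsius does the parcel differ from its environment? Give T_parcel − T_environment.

+5.6°C (parcel warmer than environment)

Parcel:
  Dry to 2800 m: -9.8 × 1.9 km = -18.62°C, so T = -15.72°C.
  Saturated to 4900 m: -5.8 × 2.1 km = -12.18°C, so T = -27.9°C.
Environment:
  Environment to 4900 m: -9.1 × 4 km = -36.4°C, so T = -33.5°C.
T_parcel − T_env = -27.9 − (-33.5) = +5.6°C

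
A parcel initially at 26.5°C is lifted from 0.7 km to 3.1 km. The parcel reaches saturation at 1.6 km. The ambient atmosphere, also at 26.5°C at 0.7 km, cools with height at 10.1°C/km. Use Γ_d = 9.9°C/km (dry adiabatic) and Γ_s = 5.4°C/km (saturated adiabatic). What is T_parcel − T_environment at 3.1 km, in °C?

Parcel:
  Dry to 1600 m: -9.9 × 0.9 km = -8.91°C, so T = 17.59°C.
  Saturated to 3100 m: -5.4 × 1.5 km = -8.1°C, so T = 9.49°C.
Environment:
  Environment to 3100 m: -10.1 × 2.4 km = -24.24°C, so T = 2.26°C.
T_parcel − T_env = 9.49 − 2.26 = +7.23°C

+7.23°C (parcel warmer than environment)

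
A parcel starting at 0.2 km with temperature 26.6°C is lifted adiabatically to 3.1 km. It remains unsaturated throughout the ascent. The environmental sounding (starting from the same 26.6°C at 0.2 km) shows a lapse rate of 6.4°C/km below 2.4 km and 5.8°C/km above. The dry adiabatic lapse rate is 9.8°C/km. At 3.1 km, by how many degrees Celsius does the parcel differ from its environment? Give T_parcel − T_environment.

-10.28°C (parcel cooler than environment)

Parcel:
  200–3100 m, dry: Δz = 2.9 km ⇒ ΔT = -28.42°C; T = -1.82°C
Environment:
  200–2400 m, environment, lower layer: Δz = 2.2 km ⇒ ΔT = -14.08°C; T = 12.52°C
  2400–3100 m, environment, upper layer: Δz = 0.7 km ⇒ ΔT = -4.06°C; T = 8.46°C
T_parcel − T_env = -1.82 − 8.46 = -10.28°C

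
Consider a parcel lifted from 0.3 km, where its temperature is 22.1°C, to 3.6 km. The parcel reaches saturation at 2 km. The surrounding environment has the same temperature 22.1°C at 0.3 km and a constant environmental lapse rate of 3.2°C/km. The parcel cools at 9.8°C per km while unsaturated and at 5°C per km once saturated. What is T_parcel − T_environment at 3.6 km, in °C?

Parcel:
  From 300 m to 2000 m (dry): cools by 9.8 × 1.7 = 16.66°C, giving 5.44°C.
  From 2000 m to 3600 m (saturated): cools by 5 × 1.6 = 8°C, giving -2.56°C.
Environment:
  From 300 m to 3600 m (environment): cools by 3.2 × 3.3 = 10.56°C, giving 11.54°C.
T_parcel − T_env = -2.56 − 11.54 = -14.1°C

-14.1°C (parcel cooler than environment)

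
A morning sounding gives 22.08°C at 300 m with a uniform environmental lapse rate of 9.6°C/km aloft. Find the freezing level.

2600 m

Height above start = (22.08 − 0) / 9.6 = 2.3 km
Altitude = 300 m + 2300 m = 2600 m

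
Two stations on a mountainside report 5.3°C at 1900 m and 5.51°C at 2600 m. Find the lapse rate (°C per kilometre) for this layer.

-0.3°C/km

Γ = −ΔT/Δz = (5.3 − 5.51) / (2600 − 1900) m
  = -0.21°C / 0.7 km = -0.3°C/km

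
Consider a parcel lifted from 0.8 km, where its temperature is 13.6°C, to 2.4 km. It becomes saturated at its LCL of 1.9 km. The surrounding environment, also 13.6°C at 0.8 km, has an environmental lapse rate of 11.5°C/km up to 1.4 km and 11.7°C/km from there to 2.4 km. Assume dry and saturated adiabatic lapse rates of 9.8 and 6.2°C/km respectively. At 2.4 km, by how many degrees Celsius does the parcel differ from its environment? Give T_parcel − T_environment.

Parcel:
  Dry to 1900 m: -9.8 × 1.1 km = -10.78°C, so T = 2.82°C.
  Saturated to 2400 m: -6.2 × 0.5 km = -3.1°C, so T = -0.28°C.
Environment:
  Environment, lower layer to 1400 m: -11.5 × 0.6 km = -6.9°C, so T = 6.7°C.
  Environment, upper layer to 2400 m: -11.7 × 1 km = -11.7°C, so T = -5°C.
T_parcel − T_env = -0.28 − (-5) = +4.72°C

+4.72°C (parcel warmer than environment)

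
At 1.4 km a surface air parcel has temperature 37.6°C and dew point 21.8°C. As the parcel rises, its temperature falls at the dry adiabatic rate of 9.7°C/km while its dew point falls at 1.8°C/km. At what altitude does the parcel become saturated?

T and T_d converge at 9.7 − 1.8 = 7.9°C per km
Height above start = (37.6 − 21.8) / 7.9 = 2 km
LCL altitude = 1400 m + 2000 m = 3400 m

3.4 km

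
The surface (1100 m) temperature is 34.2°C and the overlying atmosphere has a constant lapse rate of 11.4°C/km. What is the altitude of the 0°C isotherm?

Height above start = (34.2 − 0) / 11.4 = 3 km
Altitude = 1100 m + 3000 m = 4100 m

4100 m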